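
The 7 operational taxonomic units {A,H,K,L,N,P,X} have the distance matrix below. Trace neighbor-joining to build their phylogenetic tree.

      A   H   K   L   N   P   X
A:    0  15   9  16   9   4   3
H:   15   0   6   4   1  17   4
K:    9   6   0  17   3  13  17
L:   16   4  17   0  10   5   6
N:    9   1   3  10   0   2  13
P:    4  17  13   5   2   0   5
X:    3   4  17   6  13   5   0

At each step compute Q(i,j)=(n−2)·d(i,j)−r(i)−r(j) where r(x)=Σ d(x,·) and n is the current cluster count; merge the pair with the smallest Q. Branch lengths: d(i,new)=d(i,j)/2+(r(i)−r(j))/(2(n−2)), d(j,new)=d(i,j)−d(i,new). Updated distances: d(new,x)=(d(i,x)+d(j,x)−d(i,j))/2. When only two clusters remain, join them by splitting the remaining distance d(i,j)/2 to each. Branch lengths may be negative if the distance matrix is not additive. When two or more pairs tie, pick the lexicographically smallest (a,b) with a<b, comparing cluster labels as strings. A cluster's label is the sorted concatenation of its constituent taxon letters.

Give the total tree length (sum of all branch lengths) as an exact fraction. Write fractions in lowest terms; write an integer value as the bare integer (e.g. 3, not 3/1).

169/8

iteration 1: select A,X (d=3, Q=-89); attach at lengths (23/10, 7/10); label the merged cluster AX
  updated: d(AX,H)=8, d(AX,K)=23/2, d(AX,L)=19/2, d(AX,N)=19/2, d(AX,P)=3
iteration 2: select AX,P (d=3, Q=-139/2); attach at lengths (27/16, 21/16); label the merged cluster APX
  updated: d(APX,H)=11, d(APX,K)=43/4, d(APX,L)=23/4, d(APX,N)=17/4
iteration 3: select APX,L (d=23/4, Q=-205/4); attach at lengths (49/24, 89/24); label the merged cluster ALPX
  updated: d(ALPX,H)=37/8, d(ALPX,K)=11, d(ALPX,N)=17/4
iteration 4: select ALPX,H (d=37/8, Q=-89/4); attach at lengths (35/8, 1/4); label the merged cluster AHLPX
  updated: d(AHLPX,K)=99/16, d(AHLPX,N)=5/16
iteration 5: select AHLPX,K (d=99/16, Q=-19/2); attach at lengths (7/4, 71/16); label the merged cluster AHKLPX
  updated: d(AHKLPX,N)=-23/16
iteration 6: select AHKLPX,N (d=-23/16); attach at lengths (-23/32, -23/32); label the merged cluster AHKLNPX
final tree: ((((((A:23/10,X:7/10):27/16,P:21/16):49/24,L:89/24):35/8,H:1/4):7/4,K:71/16):-23/32,N:-23/32)
total length: 169/8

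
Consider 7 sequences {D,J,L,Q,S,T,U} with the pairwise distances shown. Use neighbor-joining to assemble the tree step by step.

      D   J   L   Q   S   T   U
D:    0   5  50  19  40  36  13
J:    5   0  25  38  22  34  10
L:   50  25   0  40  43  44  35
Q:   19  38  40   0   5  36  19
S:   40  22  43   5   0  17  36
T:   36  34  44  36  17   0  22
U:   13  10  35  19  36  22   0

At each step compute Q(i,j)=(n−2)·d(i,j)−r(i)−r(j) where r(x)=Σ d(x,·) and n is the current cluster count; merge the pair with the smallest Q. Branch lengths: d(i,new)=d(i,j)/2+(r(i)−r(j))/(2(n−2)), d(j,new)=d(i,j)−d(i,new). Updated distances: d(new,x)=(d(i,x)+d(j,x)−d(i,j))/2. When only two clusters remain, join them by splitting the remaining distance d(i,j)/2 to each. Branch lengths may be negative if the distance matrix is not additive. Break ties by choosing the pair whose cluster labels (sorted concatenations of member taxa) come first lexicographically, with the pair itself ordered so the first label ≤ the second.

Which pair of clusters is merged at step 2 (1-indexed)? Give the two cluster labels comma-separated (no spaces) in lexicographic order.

D,J

iteration 1: select Q,S (d=5, Q=-295); attach at lengths (19/10, 31/10); label the merged cluster QS
  updated: d(D,QS)=27, d(J,QS)=55/2, d(L,QS)=39, d(QS,T)=24, d(QS,U)=25
iteration 2: select D,J (d=5, Q=-425/2); attach at lengths (99/16, -19/16); label the merged cluster DJ
  updated: d(DJ,L)=35, d(DJ,QS)=99/4, d(DJ,T)=65/2, d(DJ,U)=9
iteration 3: select DJ,U (d=9, Q=-661/4); attach at lengths (149/24, 67/24); label the merged cluster DJU
  updated: d(DJU,L)=61/2, d(DJU,QS)=163/8, d(DJU,T)=91/4
iteration 4: select DJU,L (d=61/2, Q=-1009/8); attach at lengths (169/32, 807/32); label the merged cluster DJLU
  updated: d(DJLU,QS)=231/16, d(DJLU,T)=145/8
iteration 5: select DJLU,QS (d=231/16, Q=-905/16); attach at lengths (137/32, 325/32); label the merged cluster DJLQSU
  updated: d(DJLQSU,T)=443/32
iteration 6: select DJLQSU,T (d=443/32); attach at lengths (443/64, 443/64); label the merged cluster DJLQSTU
final tree: (((((D:99/16,J:-19/16):149/24,U:67/24):169/32,L:807/32):137/32,(Q:19/10,S:31/10):325/32):443/64,T:443/64)
total length: 2489/32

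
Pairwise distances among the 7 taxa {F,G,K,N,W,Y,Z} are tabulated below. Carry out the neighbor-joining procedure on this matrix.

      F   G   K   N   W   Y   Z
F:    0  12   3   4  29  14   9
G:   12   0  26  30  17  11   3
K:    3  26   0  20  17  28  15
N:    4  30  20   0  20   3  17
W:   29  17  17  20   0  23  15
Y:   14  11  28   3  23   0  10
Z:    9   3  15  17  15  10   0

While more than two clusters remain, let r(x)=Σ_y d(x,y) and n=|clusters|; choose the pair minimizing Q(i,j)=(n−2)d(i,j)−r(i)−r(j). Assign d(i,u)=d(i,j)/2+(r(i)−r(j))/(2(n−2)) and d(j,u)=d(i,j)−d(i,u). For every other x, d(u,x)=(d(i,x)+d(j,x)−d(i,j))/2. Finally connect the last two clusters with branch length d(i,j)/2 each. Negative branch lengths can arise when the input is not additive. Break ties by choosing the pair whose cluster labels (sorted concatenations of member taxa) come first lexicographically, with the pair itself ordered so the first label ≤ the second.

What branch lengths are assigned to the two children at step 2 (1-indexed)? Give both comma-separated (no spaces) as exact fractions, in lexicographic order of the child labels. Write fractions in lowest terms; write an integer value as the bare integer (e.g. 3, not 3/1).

-11/8,35/8

iteration 1: select N,Y (d=3, Q=-168); attach at lengths (2, 1); label the merged cluster NY
  updated: d(F,NY)=15/2, d(G,NY)=19, d(K,NY)=45/2, d(NY,W)=20, d(NY,Z)=12
iteration 2: select F,K (d=3, Q=-132); attach at lengths (-11/8, 35/8); label the merged cluster FK
  updated: d(FK,G)=35/2, d(FK,NY)=27/2, d(FK,W)=43/2, d(FK,Z)=21/2
iteration 3: select G,Z (d=3, Q=-88); attach at lengths (25/6, -7/6); label the merged cluster GZ
  updated: d(FK,GZ)=25/2, d(GZ,NY)=14, d(GZ,W)=29/2
iteration 4: select FK,NY (d=27/2, Q=-68); attach at lengths (27/4, 27/4); label the merged cluster FKNY
  updated: d(FKNY,GZ)=13/2, d(FKNY,W)=14
iteration 5: select FKNY,GZ (d=13/2, Q=-35); attach at lengths (3, 7/2); label the merged cluster FGKNYZ
  updated: d(FGKNYZ,W)=11
iteration 6: select FGKNYZ,W (d=11); attach at lengths (11/2, 11/2); label the merged cluster FGKNWYZ
final tree: ((((F:-11/8,K:35/8):27/4,(N:2,Y:1):27/4):3,(G:25/6,Z:-7/6):7/2):11/2,W:11/2)
total length: 40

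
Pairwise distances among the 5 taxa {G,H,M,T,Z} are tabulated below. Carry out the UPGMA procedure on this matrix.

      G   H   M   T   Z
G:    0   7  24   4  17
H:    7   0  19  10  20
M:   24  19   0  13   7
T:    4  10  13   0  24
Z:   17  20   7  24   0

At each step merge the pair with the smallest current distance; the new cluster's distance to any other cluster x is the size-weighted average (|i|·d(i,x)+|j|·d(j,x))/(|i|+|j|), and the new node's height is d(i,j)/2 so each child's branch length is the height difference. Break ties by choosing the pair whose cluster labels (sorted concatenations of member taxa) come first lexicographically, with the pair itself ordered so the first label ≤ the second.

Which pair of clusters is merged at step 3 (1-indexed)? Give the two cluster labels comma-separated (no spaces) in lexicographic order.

GT,H

step 1: merge (G,T) at d=4; branch lengths G→2, T→2; new cluster GT
  updated: d(GT,H)=17/2, d(GT,M)=37/2, d(GT,Z)=41/2
step 2: merge (M,Z) at d=7; branch lengths M→7/2, Z→7/2; new cluster MZ
  updated: d(GT,MZ)=39/2, d(H,MZ)=39/2
step 3: merge (GT,H) at d=17/2; branch lengths GT→9/4, H→17/4; new cluster GHT
  updated: d(GHT,MZ)=39/2
step 4: merge (GHT,MZ) at d=39/2; branch lengths GHT→11/2, MZ→25/4; new cluster GHMTZ
final tree: (((G:2,T:2):9/4,H:17/4):11/2,(M:7/2,Z:7/2):25/4)
total length: 117/4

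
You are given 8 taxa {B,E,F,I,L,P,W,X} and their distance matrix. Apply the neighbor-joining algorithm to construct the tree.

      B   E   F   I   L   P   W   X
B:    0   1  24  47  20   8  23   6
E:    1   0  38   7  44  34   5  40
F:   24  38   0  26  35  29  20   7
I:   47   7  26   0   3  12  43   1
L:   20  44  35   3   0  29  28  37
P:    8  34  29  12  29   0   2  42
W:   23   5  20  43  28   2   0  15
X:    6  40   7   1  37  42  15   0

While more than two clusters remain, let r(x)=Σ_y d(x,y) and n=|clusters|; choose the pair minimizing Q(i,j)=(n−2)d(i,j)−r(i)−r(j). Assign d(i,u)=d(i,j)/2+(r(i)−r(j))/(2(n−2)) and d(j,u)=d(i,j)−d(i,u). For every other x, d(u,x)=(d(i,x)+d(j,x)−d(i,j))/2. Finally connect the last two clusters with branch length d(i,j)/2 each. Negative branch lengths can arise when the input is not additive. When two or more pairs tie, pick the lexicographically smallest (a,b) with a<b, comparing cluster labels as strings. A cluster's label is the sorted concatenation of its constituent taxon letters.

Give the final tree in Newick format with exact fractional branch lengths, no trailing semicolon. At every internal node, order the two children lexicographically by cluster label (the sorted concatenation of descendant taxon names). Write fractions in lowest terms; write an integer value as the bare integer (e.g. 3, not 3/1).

((((B:-5/2,E:7/2):35/4,(P:8/3,W:-2/3):29/4):53/8,(F:109/20,X:31/20):63/8):95/16,(I:-13/4,L:25/4):95/16)

step 1: merge (I,L) at d=3, Q=-317; branch lengths I→-13/4, L→25/4; new cluster IL
  updated: d(B,IL)=32, d(E,IL)=24, d(F,IL)=29, d(IL,P)=19, d(IL,W)=34, d(IL,X)=35/2
step 2: merge (F,X) at d=7, Q=-479/2; branch lengths F→109/20, X→31/20; new cluster FX
  updated: d(B,FX)=23/2, d(E,FX)=71/2, d(FX,IL)=79/4, d(FX,P)=32, d(FX,W)=14
step 3: merge (B,E) at d=1, Q=-171; branch lengths B→-5/2, E→7/2; new cluster BE
  updated: d(BE,FX)=23, d(BE,IL)=55/2, d(BE,P)=41/2, d(BE,W)=27/2
step 4: merge (P,W) at d=2, Q=-131; branch lengths P→8/3, W→-2/3; new cluster PW
  updated: d(BE,PW)=16, d(FX,PW)=22, d(IL,PW)=51/2
step 5: merge (BE,PW) at d=16, Q=-98; branch lengths BE→35/4, PW→29/4; new cluster BEPW
  updated: d(BEPW,FX)=29/2, d(BEPW,IL)=37/2
step 6: merge (BEPW,FX) at d=29/2, Q=-211/4; branch lengths BEPW→53/8, FX→63/8; new cluster BEFPWX
  updated: d(BEFPWX,IL)=95/8
step 7: merge (BEFPWX,IL) at d=95/8; branch lengths BEFPWX→95/16, IL→95/16; new cluster BEFILPWX
final tree: ((((B:-5/2,E:7/2):35/4,(P:8/3,W:-2/3):29/4):53/8,(F:109/20,X:31/20):63/8):95/16,(I:-13/4,L:25/4):95/16)
total length: 443/8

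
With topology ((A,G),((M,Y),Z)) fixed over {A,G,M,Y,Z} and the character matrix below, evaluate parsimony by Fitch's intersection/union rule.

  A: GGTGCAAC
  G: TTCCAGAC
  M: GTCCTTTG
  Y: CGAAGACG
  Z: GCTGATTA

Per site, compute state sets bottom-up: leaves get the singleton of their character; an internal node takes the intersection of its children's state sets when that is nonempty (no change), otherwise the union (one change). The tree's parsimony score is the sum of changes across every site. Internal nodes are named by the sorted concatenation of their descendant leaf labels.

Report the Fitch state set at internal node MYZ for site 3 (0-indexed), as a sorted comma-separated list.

A,C,G

[col 0] AG: children A:{G}, G:{T} ∪→ {G,T}; cost 1
[col 0] MY: children M:{G}, Y:{C} ∪→ {C,G}; cost 1
[col 0] MYZ: children MY:{C,G}, Z:{G} ∩→ {G}; cost 0
[col 0] AGMYZ: children AG:{G,T}, MYZ:{G} ∩→ {G}; cost 0
[col 1] AG: children A:{G}, G:{T} ∪→ {G,T}; cost 1
[col 1] MY: children M:{T}, Y:{G} ∪→ {G,T}; cost 1
[col 1] MYZ: children MY:{G,T}, Z:{C} ∪→ {C,G,T}; cost 1
[col 1] AGMYZ: children AG:{G,T}, MYZ:{C,G,T} ∩→ {G,T}; cost 0
[col 2] AG: children A:{T}, G:{C} ∪→ {C,T}; cost 1
[col 2] MY: children M:{C}, Y:{A} ∪→ {A,C}; cost 1
[col 2] MYZ: children MY:{A,C}, Z:{T} ∪→ {A,C,T}; cost 1
[col 2] AGMYZ: children AG:{C,T}, MYZ:{A,C,T} ∩→ {C,T}; cost 0
[col 3] AG: children A:{G}, G:{C} ∪→ {C,G}; cost 1
[col 3] MY: children M:{C}, Y:{A} ∪→ {A,C}; cost 1
[col 3] MYZ: children MY:{A,C}, Z:{G} ∪→ {A,C,G}; cost 1
[col 3] AGMYZ: children AG:{C,G}, MYZ:{A,C,G} ∩→ {C,G}; cost 0
[col 4] AG: children A:{C}, G:{A} ∪→ {A,C}; cost 1
[col 4] MY: children M:{T}, Y:{G} ∪→ {G,T}; cost 1
[col 4] MYZ: children MY:{G,T}, Z:{A} ∪→ {A,G,T}; cost 1
[col 4] AGMYZ: children AG:{A,C}, MYZ:{A,G,T} ∩→ {A}; cost 0
[col 5] AG: children A:{A}, G:{G} ∪→ {A,G}; cost 1
[col 5] MY: children M:{T}, Y:{A} ∪→ {A,T}; cost 1
[col 5] MYZ: children MY:{A,T}, Z:{T} ∩→ {T}; cost 0
[col 5] AGMYZ: children AG:{A,G}, MYZ:{T} ∪→ {A,G,T}; cost 1
[col 6] AG: children A:{A}, G:{A} ∩→ {A}; cost 0
[col 6] MY: children M:{T}, Y:{C} ∪→ {C,T}; cost 1
[col 6] MYZ: children MY:{C,T}, Z:{T} ∩→ {T}; cost 0
[col 6] AGMYZ: children AG:{A}, MYZ:{T} ∪→ {A,T}; cost 1
[col 7] AG: children A:{C}, G:{C} ∩→ {C}; cost 0
[col 7] MY: children M:{G}, Y:{G} ∩→ {G}; cost 0
[col 7] MYZ: children MY:{G}, Z:{A} ∪→ {A,G}; cost 1
[col 7] AGMYZ: children AG:{C}, MYZ:{A,G} ∪→ {A,C,G}; cost 1
per-site changes: [2, 3, 3, 3, 3, 3, 2, 2]; total = 21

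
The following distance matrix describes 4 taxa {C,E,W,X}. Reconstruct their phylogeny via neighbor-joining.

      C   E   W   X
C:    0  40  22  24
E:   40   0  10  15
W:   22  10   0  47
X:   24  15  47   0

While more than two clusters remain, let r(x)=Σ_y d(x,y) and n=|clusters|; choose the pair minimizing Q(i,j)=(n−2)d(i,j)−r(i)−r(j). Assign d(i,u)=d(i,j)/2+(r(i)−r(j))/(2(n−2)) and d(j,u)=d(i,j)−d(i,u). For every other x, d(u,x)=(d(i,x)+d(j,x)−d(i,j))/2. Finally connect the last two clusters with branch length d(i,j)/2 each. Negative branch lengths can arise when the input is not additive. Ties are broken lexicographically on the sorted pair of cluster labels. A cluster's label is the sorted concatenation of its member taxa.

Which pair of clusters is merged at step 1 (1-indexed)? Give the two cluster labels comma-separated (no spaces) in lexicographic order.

1. join C+X (d=24, Q=-124) ⇒ CX; edges |C|=12, |X|=12
  updated: d(CX,E)=31/2, d(CX,W)=45/2
2. join CX+E (d=31/2, Q=-48) ⇒ CEX; edges |CX|=14, |E|=3/2
  updated: d(CEX,W)=17/2
3. join CEX+W (d=17/2) ⇒ CEWX; edges |CEX|=17/4, |W|=17/4
final tree: (((C:12,X:12):14,E:3/2):17/4,W:17/4)
total length: 48

C,X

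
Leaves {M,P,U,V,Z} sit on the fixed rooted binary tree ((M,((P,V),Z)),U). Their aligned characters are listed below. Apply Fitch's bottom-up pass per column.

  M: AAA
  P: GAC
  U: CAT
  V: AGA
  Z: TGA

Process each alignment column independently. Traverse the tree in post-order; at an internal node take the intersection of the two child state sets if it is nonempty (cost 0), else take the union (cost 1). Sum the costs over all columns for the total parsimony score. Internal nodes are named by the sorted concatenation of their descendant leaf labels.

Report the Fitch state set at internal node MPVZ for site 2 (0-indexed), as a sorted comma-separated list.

[col 0] PV: children P:{G}, V:{A} ∪→ {A,G}; cost 1
[col 0] PVZ: children PV:{A,G}, Z:{T} ∪→ {A,G,T}; cost 1
[col 0] MPVZ: children M:{A}, PVZ:{A,G,T} ∩→ {A}; cost 0
[col 0] MPUVZ: children MPVZ:{A}, U:{C} ∪→ {A,C}; cost 1
[col 1] PV: children P:{A}, V:{G} ∪→ {A,G}; cost 1
[col 1] PVZ: children PV:{A,G}, Z:{G} ∩→ {G}; cost 0
[col 1] MPVZ: children M:{A}, PVZ:{G} ∪→ {A,G}; cost 1
[col 1] MPUVZ: children MPVZ:{A,G}, U:{A} ∩→ {A}; cost 0
[col 2] PV: children P:{C}, V:{A} ∪→ {A,C}; cost 1
[col 2] PVZ: children PV:{A,C}, Z:{A} ∩→ {A}; cost 0
[col 2] MPVZ: children M:{A}, PVZ:{A} ∩→ {A}; cost 0
[col 2] MPUVZ: children MPVZ:{A}, U:{T} ∪→ {A,T}; cost 1
per-site changes: [3, 2, 2]; total = 7

A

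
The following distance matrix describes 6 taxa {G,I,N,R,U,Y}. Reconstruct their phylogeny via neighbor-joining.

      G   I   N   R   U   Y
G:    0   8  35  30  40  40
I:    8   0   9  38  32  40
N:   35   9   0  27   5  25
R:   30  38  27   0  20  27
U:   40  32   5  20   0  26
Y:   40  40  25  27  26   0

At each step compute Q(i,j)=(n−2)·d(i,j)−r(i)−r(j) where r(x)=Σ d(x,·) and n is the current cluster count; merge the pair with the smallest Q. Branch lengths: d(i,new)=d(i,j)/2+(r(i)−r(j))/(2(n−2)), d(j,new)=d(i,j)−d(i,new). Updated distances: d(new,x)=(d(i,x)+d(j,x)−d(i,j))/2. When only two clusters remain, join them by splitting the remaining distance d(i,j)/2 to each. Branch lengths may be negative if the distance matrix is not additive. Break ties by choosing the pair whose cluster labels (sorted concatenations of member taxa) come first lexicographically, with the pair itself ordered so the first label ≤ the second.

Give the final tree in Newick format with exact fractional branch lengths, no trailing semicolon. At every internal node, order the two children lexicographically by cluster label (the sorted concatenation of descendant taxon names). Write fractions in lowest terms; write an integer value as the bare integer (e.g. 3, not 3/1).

iteration 1: select G,I (d=8, Q=-248); attach at lengths (29/4, 3/4); label the merged cluster GI
  updated: d(GI,N)=18, d(GI,R)=30, d(GI,U)=32, d(GI,Y)=36
iteration 2: select N,U (d=5, Q=-143); attach at lengths (7/6, 23/6); label the merged cluster NU
  updated: d(GI,NU)=45/2, d(NU,R)=21, d(NU,Y)=23
iteration 3: select GI,NU (d=45/2, Q=-110); attach at lengths (67/4, 23/4); label the merged cluster GINU
  updated: d(GINU,R)=57/4, d(GINU,Y)=73/4
iteration 4: select GINU,R (d=57/4, Q=-119/2); attach at lengths (11/4, 23/2); label the merged cluster GINRU
  updated: d(GINRU,Y)=31/2
iteration 5: select GINRU,Y (d=31/2); attach at lengths (31/4, 31/4); label the merged cluster GINRUY
final tree: ((((G:29/4,I:3/4):67/4,(N:7/6,U:23/6):23/4):11/4,R:23/2):31/4,Y:31/4)
total length: 261/4

((((G:29/4,I:3/4):67/4,(N:7/6,U:23/6):23/4):11/4,R:23/2):31/4,Y:31/4)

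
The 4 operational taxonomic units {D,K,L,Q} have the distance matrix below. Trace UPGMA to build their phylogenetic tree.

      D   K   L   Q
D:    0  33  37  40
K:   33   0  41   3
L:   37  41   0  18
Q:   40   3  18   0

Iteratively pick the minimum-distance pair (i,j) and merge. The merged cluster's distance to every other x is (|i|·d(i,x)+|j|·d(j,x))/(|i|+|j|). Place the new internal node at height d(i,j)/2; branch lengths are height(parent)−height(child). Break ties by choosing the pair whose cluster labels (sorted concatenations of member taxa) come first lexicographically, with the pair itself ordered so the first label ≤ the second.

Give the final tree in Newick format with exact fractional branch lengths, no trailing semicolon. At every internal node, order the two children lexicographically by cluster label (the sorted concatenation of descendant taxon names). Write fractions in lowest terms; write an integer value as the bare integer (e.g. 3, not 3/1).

(D:55/3,((K:3/2,Q:3/2):53/4,L:59/4):43/12)

1. join K+Q (d=3) ⇒ KQ; edges |K|=3/2, |Q|=3/2
  updated: d(D,KQ)=73/2, d(KQ,L)=59/2
2. join KQ+L (d=59/2) ⇒ KLQ; edges |KQ|=53/4, |L|=59/4
  updated: d(D,KLQ)=110/3
3. join D+KLQ (d=110/3) ⇒ DKLQ; edges |D|=55/3, |KLQ|=43/12
final tree: (D:55/3,((K:3/2,Q:3/2):53/4,L:59/4):43/12)
total length: 635/12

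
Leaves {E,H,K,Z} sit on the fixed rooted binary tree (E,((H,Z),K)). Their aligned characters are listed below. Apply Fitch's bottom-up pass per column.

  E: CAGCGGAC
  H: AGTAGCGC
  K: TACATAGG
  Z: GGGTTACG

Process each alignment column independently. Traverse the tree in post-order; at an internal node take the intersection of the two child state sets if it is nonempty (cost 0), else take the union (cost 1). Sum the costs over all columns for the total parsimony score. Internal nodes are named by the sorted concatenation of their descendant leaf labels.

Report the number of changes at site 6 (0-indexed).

HZ@0: {A} ∪ {G} = {A,G} (union, +1)
HKZ@0: {A,G} ∪ {T} = {A,G,T} (union, +1)
EHKZ@0: {C} ∪ {A,G,T} = {A,C,G,T} (union, +1)
HZ@1: {G} ∩ {G} = {G} (intersection, +0)
HKZ@1: {G} ∪ {A} = {A,G} (union, +1)
EHKZ@1: {A} ∩ {A,G} = {A} (intersection, +0)
HZ@2: {T} ∪ {G} = {G,T} (union, +1)
HKZ@2: {G,T} ∪ {C} = {C,G,T} (union, +1)
EHKZ@2: {G} ∩ {C,G,T} = {G} (intersection, +0)
HZ@3: {A} ∪ {T} = {A,T} (union, +1)
HKZ@3: {A,T} ∩ {A} = {A} (intersection, +0)
EHKZ@3: {C} ∪ {A} = {A,C} (union, +1)
HZ@4: {G} ∪ {T} = {G,T} (union, +1)
HKZ@4: {G,T} ∩ {T} = {T} (intersection, +0)
EHKZ@4: {G} ∪ {T} = {G,T} (union, +1)
HZ@5: {C} ∪ {A} = {A,C} (union, +1)
HKZ@5: {A,C} ∩ {A} = {A} (intersection, +0)
EHKZ@5: {G} ∪ {A} = {A,G} (union, +1)
HZ@6: {G} ∪ {C} = {C,G} (union, +1)
HKZ@6: {C,G} ∩ {G} = {G} (intersection, +0)
EHKZ@6: {A} ∪ {G} = {A,G} (union, +1)
HZ@7: {C} ∪ {G} = {C,G} (union, +1)
HKZ@7: {C,G} ∩ {G} = {G} (intersection, +0)
EHKZ@7: {C} ∪ {G} = {C,G} (union, +1)
per-site changes: [3, 1, 2, 2, 2, 2, 2, 2]; total = 16

2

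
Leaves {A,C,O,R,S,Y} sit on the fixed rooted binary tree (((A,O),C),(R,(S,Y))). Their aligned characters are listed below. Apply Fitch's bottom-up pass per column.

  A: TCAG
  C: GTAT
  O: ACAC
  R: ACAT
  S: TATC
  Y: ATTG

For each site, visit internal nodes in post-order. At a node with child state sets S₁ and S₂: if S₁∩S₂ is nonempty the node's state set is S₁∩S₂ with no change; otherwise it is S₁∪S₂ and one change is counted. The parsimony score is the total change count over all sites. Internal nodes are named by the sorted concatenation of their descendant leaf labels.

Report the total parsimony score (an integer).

11

site 0, node AO: A={T} ∪ O={A} → {A,T} (+1)
site 0, node ACO: AO={A,T} ∪ C={G} → {A,G,T} (+1)
site 0, node SY: S={T} ∪ Y={A} → {A,T} (+1)
site 0, node RSY: R={A} ∩ SY={A,T} → {A} (+0)
site 0, node ACORSY: ACO={A,G,T} ∩ RSY={A} → {A} (+0)
site 1, node AO: A={C} ∩ O={C} → {C} (+0)
site 1, node ACO: AO={C} ∪ C={T} → {C,T} (+1)
site 1, node SY: S={A} ∪ Y={T} → {A,T} (+1)
site 1, node RSY: R={C} ∪ SY={A,T} → {A,C,T} (+1)
site 1, node ACORSY: ACO={C,T} ∩ RSY={A,C,T} → {C,T} (+0)
site 2, node AO: A={A} ∩ O={A} → {A} (+0)
site 2, node ACO: AO={A} ∩ C={A} → {A} (+0)
site 2, node SY: S={T} ∩ Y={T} → {T} (+0)
site 2, node RSY: R={A} ∪ SY={T} → {A,T} (+1)
site 2, node ACORSY: ACO={A} ∩ RSY={A,T} → {A} (+0)
site 3, node AO: A={G} ∪ O={C} → {C,G} (+1)
site 3, node ACO: AO={C,G} ∪ C={T} → {C,G,T} (+1)
site 3, node SY: S={C} ∪ Y={G} → {C,G} (+1)
site 3, node RSY: R={T} ∪ SY={C,G} → {C,G,T} (+1)
site 3, node ACORSY: ACO={C,G,T} ∩ RSY={C,G,T} → {C,G,T} (+0)
per-site changes: [3, 3, 1, 4]; total = 11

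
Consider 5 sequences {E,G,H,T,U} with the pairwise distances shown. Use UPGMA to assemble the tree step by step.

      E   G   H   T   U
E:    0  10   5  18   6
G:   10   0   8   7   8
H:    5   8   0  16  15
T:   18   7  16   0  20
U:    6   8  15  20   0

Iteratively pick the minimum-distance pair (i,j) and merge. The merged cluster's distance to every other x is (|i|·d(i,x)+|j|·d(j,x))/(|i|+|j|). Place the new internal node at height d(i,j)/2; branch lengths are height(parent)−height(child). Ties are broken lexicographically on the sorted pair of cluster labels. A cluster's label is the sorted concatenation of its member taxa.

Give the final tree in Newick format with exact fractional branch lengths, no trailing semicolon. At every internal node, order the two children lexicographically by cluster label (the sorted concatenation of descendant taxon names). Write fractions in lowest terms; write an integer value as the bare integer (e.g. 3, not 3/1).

(((E:5/2,H:5/2):11/4,U:21/4):17/12,(G:7/2,T:7/2):19/6)

1. join E+H (d=5) ⇒ EH; edges |E|=5/2, |H|=5/2
  updated: d(EH,G)=9, d(EH,T)=17, d(EH,U)=21/2
2. join G+T (d=7) ⇒ GT; edges |G|=7/2, |T|=7/2
  updated: d(EH,GT)=13, d(GT,U)=14
3. join EH+U (d=21/2) ⇒ EHU; edges |EH|=11/4, |U|=21/4
  updated: d(EHU,GT)=40/3
4. join EHU+GT (d=40/3) ⇒ EGHTU; edges |EHU|=17/12, |GT|=19/6
final tree: (((E:5/2,H:5/2):11/4,U:21/4):17/12,(G:7/2,T:7/2):19/6)
total length: 295/12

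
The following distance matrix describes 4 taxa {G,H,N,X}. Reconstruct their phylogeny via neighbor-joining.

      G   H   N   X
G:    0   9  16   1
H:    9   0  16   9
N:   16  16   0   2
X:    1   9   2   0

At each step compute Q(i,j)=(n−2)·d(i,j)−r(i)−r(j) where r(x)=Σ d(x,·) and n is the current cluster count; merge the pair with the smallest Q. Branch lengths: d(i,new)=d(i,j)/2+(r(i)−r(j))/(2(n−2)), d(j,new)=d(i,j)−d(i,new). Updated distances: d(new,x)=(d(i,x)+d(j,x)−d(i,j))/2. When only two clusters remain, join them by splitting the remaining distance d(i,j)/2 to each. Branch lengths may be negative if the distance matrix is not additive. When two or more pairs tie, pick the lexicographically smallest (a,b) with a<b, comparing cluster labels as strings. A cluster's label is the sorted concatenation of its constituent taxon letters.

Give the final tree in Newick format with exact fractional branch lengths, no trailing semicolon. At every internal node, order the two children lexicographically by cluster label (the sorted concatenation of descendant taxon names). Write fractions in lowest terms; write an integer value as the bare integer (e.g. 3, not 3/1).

iteration 1: select G,H (d=9, Q=-42); attach at lengths (5/2, 13/2); label the merged cluster GH
  updated: d(GH,N)=23/2, d(GH,X)=1/2
iteration 2: select GH,N (d=23/2, Q=-14); attach at lengths (5, 13/2); label the merged cluster GHN
  updated: d(GHN,X)=-9/2
iteration 3: select GHN,X (d=-9/2); attach at lengths (-9/4, -9/4); label the merged cluster GHNX
final tree: (((G:5/2,H:13/2):5,N:13/2):-9/4,X:-9/4)
total length: 16

(((G:5/2,H:13/2):5,N:13/2):-9/4,X:-9/4)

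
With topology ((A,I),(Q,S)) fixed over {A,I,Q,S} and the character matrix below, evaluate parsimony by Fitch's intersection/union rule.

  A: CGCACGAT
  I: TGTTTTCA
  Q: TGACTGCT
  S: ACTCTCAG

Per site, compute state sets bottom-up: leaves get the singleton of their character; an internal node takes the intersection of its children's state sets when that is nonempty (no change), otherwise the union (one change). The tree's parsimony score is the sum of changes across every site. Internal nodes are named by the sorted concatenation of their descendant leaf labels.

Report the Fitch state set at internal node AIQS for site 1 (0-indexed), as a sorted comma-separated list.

AI@0: {C} ∪ {T} = {C,T} (union, +1)
QS@0: {T} ∪ {A} = {A,T} (union, +1)
AIQS@0: {C,T} ∩ {A,T} = {T} (intersection, +0)
AI@1: {G} ∩ {G} = {G} (intersection, +0)
QS@1: {G} ∪ {C} = {C,G} (union, +1)
AIQS@1: {G} ∩ {C,G} = {G} (intersection, +0)
AI@2: {C} ∪ {T} = {C,T} (union, +1)
QS@2: {A} ∪ {T} = {A,T} (union, +1)
AIQS@2: {C,T} ∩ {A,T} = {T} (intersection, +0)
AI@3: {A} ∪ {T} = {A,T} (union, +1)
QS@3: {C} ∩ {C} = {C} (intersection, +0)
AIQS@3: {A,T} ∪ {C} = {A,C,T} (union, +1)
AI@4: {C} ∪ {T} = {C,T} (union, +1)
QS@4: {T} ∩ {T} = {T} (intersection, +0)
AIQS@4: {C,T} ∩ {T} = {T} (intersection, +0)
AI@5: {G} ∪ {T} = {G,T} (union, +1)
QS@5: {G} ∪ {C} = {C,G} (union, +1)
AIQS@5: {G,T} ∩ {C,G} = {G} (intersection, +0)
AI@6: {A} ∪ {C} = {A,C} (union, +1)
QS@6: {C} ∪ {A} = {A,C} (union, +1)
AIQS@6: {A,C} ∩ {A,C} = {A,C} (intersection, +0)
AI@7: {T} ∪ {A} = {A,T} (union, +1)
QS@7: {T} ∪ {G} = {G,T} (union, +1)
AIQS@7: {A,T} ∩ {G,T} = {T} (intersection, +0)
per-site changes: [2, 1, 2, 2, 1, 2, 2, 2]; total = 14

G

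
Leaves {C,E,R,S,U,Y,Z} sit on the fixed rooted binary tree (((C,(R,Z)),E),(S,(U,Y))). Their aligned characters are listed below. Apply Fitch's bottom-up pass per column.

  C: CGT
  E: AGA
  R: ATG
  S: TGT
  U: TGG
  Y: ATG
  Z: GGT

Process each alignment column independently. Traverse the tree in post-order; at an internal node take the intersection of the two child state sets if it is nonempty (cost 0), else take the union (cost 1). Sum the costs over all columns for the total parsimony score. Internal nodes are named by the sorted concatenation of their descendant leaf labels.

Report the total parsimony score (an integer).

9

[col 0] RZ: children R:{A}, Z:{G} ∪→ {A,G}; cost 1
[col 0] CRZ: children C:{C}, RZ:{A,G} ∪→ {A,C,G}; cost 1
[col 0] CERZ: children CRZ:{A,C,G}, E:{A} ∩→ {A}; cost 0
[col 0] UY: children U:{T}, Y:{A} ∪→ {A,T}; cost 1
[col 0] SUY: children S:{T}, UY:{A,T} ∩→ {T}; cost 0
[col 0] CERSUYZ: children CERZ:{A}, SUY:{T} ∪→ {A,T}; cost 1
[col 1] RZ: children R:{T}, Z:{G} ∪→ {G,T}; cost 1
[col 1] CRZ: children C:{G}, RZ:{G,T} ∩→ {G}; cost 0
[col 1] CERZ: children CRZ:{G}, E:{G} ∩→ {G}; cost 0
[col 1] UY: children U:{G}, Y:{T} ∪→ {G,T}; cost 1
[col 1] SUY: children S:{G}, UY:{G,T} ∩→ {G}; cost 0
[col 1] CERSUYZ: children CERZ:{G}, SUY:{G} ∩→ {G}; cost 0
[col 2] RZ: children R:{G}, Z:{T} ∪→ {G,T}; cost 1
[col 2] CRZ: children C:{T}, RZ:{G,T} ∩→ {T}; cost 0
[col 2] CERZ: children CRZ:{T}, E:{A} ∪→ {A,T}; cost 1
[col 2] UY: children U:{G}, Y:{G} ∩→ {G}; cost 0
[col 2] SUY: children S:{T}, UY:{G} ∪→ {G,T}; cost 1
[col 2] CERSUYZ: children CERZ:{A,T}, SUY:{G,T} ∩→ {T}; cost 0
per-site changes: [4, 2, 3]; total = 9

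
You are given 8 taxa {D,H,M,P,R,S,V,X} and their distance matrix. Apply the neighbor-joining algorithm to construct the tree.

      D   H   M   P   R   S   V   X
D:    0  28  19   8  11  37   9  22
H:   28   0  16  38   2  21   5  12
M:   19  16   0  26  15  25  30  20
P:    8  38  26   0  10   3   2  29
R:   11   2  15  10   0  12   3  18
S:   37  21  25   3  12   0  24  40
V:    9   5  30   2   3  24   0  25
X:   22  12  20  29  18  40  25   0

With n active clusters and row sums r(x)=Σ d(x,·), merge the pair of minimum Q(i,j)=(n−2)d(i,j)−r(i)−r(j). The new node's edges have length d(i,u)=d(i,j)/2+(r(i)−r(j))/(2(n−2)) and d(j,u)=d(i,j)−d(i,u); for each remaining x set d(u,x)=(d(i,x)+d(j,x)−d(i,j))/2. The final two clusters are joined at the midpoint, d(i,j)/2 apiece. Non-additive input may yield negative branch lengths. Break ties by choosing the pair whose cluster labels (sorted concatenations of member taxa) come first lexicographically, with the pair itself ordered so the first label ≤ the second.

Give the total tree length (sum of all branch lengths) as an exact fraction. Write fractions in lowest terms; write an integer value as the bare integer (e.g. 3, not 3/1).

step 1: merge (P,S) at d=3, Q=-260; branch lengths P→-7/3, S→16/3; new cluster PS
  updated: d(D,PS)=21, d(H,PS)=28, d(M,PS)=24, d(PS,R)=19/2, d(PS,V)=23/2, d(PS,X)=33
step 2: merge (H,X) at d=12, Q=-161; branch lengths H→21/10, X→99/10; new cluster HX
  updated: d(D,HX)=19, d(HX,M)=12, d(HX,PS)=49/2, d(HX,R)=4, d(HX,V)=9
step 3: merge (HX,M) at d=12, Q=-241/2; branch lengths HX→33/16, M→159/16; new cluster HMX
  updated: d(D,HMX)=13, d(HMX,PS)=73/4, d(HMX,R)=7/2, d(HMX,V)=27/2
step 4: merge (HMX,R) at d=7/2, Q=-259/4; branch lengths HMX→127/24, R→-43/24; new cluster HMRX
  updated: d(D,HMRX)=41/4, d(HMRX,PS)=97/8, d(HMRX,V)=13/2
step 5: merge (D,V) at d=9, Q=-197/4; branch lengths D→125/16, V→19/16; new cluster DV
  updated: d(DV,HMRX)=31/8, d(DV,PS)=47/4
step 6: merge (DV,HMRX) at d=31/8, Q=-111/4; branch lengths DV→7/4, HMRX→17/8; new cluster DHMRVX
  updated: d(DHMRVX,PS)=10
step 7: merge (DHMRVX,PS) at d=10; branch lengths DHMRVX→5, PS→5; new cluster DHMPRSVX
final tree: (((D:125/16,V:19/16):7/4,(((H:21/10,X:99/10):33/16,M:159/16):127/24,R:-43/24):17/8):5,(P:-7/3,S:16/3):5)
total length: 427/8

427/8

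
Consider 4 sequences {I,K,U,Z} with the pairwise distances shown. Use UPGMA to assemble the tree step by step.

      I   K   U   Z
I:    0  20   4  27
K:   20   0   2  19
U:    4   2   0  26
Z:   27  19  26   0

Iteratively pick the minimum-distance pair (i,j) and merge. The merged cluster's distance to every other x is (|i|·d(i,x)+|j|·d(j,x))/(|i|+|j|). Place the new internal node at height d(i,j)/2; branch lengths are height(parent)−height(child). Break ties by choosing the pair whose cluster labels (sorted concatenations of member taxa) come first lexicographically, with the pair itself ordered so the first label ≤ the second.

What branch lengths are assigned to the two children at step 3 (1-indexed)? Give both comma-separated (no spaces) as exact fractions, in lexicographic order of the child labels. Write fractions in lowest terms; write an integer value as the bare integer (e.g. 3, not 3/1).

6,12

step 1: merge (K,U) at d=2; branch lengths K→1, U→1; new cluster KU
  updated: d(I,KU)=12, d(KU,Z)=45/2
step 2: merge (I,KU) at d=12; branch lengths I→6, KU→5; new cluster IKU
  updated: d(IKU,Z)=24
step 3: merge (IKU,Z) at d=24; branch lengths IKU→6, Z→12; new cluster IKUZ
final tree: ((I:6,(K:1,U:1):5):6,Z:12)
total length: 31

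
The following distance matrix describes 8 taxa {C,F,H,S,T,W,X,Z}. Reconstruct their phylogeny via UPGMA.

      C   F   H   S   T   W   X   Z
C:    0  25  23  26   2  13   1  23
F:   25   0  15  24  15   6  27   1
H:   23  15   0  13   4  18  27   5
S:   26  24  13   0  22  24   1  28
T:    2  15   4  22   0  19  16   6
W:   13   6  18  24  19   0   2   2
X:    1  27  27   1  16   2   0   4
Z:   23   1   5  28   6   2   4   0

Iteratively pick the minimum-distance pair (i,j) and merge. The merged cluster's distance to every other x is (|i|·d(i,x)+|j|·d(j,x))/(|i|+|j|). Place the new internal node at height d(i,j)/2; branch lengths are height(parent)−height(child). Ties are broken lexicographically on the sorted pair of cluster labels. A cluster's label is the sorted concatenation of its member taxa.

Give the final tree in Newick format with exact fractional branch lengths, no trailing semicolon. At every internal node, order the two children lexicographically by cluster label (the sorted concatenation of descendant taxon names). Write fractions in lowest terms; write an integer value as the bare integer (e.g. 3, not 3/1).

(((C:1/2,X:1/2):25/4,S:27/4):47/20,(((F:1/2,Z:1/2):3/2,W:2):9/2,(H:2,T:2):9/2):13/5)

step 1: merge (C,X) at d=1; branch lengths C→1/2, X→1/2; new cluster CX
  updated: d(CX,F)=26, d(CX,H)=25, d(CX,S)=27/2, d(CX,T)=9, d(CX,W)=15/2, d(CX,Z)=27/2
step 2: merge (F,Z) at d=1; branch lengths F→1/2, Z→1/2; new cluster FZ
  updated: d(CX,FZ)=79/4, d(FZ,H)=10, d(FZ,S)=26, d(FZ,T)=21/2, d(FZ,W)=4
step 3: merge (FZ,W) at d=4; branch lengths FZ→3/2, W→2; new cluster FWZ
  updated: d(CX,FWZ)=47/3, d(FWZ,H)=38/3, d(FWZ,S)=76/3, d(FWZ,T)=40/3
step 4: merge (H,T) at d=4; branch lengths H→2, T→2; new cluster HT
  updated: d(CX,HT)=17, d(FWZ,HT)=13, d(HT,S)=35/2
step 5: merge (FWZ,HT) at d=13; branch lengths FWZ→9/2, HT→9/2; new cluster FHTWZ
  updated: d(CX,FHTWZ)=81/5, d(FHTWZ,S)=111/5
step 6: merge (CX,S) at d=27/2; branch lengths CX→25/4, S→27/4; new cluster CSX
  updated: d(CSX,FHTWZ)=91/5
step 7: merge (CSX,FHTWZ) at d=91/5; branch lengths CSX→47/20, FHTWZ→13/5; new cluster CFHSTWXZ
final tree: (((C:1/2,X:1/2):25/4,S:27/4):47/20,(((F:1/2,Z:1/2):3/2,W:2):9/2,(H:2,T:2):9/2):13/5)
total length: 729/20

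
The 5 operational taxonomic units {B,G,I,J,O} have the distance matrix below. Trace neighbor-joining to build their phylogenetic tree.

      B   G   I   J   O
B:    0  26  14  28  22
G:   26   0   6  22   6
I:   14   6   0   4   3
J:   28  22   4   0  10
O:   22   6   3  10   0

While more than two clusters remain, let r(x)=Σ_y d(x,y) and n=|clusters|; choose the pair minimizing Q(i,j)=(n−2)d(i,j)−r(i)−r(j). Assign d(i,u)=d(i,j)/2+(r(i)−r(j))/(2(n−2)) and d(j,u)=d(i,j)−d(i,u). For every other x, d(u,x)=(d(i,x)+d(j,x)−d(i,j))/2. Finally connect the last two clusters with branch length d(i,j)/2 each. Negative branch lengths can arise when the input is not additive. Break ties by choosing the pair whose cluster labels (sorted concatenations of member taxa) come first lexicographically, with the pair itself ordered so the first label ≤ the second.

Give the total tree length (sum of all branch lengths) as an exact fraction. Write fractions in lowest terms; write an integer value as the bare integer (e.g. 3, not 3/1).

261/8

iteration 1: select G,O (d=6, Q=-83); attach at lengths (37/6, -1/6); label the merged cluster GO
  updated: d(B,GO)=21, d(GO,I)=3/2, d(GO,J)=13
iteration 2: select B,GO (d=21, Q=-113/2); attach at lengths (139/8, 29/8); label the merged cluster BGO
  updated: d(BGO,I)=-11/4, d(BGO,J)=10
iteration 3: select BGO,I (d=-11/4, Q=-45/4); attach at lengths (13/8, -35/8); label the merged cluster BGIO
  updated: d(BGIO,J)=67/8
iteration 4: select BGIO,J (d=67/8); attach at lengths (67/16, 67/16); label the merged cluster BGIJO
final tree: (((B:139/8,(G:37/6,O:-1/6):29/8):13/8,I:-35/8):67/16,J:67/16)
total length: 261/8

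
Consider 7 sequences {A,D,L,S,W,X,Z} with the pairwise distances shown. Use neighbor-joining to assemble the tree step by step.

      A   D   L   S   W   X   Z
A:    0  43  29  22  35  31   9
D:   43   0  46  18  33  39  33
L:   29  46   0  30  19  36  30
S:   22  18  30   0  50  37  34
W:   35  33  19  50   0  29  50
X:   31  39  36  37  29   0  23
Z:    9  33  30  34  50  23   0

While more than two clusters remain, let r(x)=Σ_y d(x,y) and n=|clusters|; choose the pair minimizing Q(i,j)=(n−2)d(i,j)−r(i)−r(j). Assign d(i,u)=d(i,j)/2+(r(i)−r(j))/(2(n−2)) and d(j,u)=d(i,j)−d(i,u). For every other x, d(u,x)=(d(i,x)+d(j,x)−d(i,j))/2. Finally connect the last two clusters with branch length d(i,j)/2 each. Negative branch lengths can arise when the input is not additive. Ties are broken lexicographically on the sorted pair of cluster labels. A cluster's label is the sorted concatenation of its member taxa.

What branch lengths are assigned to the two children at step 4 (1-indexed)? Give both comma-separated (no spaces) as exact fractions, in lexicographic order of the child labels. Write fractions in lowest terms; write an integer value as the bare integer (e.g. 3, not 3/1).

133/16,179/16

iteration 1: select D,S (d=18, Q=-313); attach at lengths (111/10, 69/10); label the merged cluster DS
  updated: d(A,DS)=47/2, d(DS,L)=29, d(DS,W)=65/2, d(DS,X)=29, d(DS,Z)=49/2
iteration 2: select L,W (d=19, Q=-465/2); attach at lengths (107/16, 197/16); label the merged cluster LW
  updated: d(A,LW)=45/2, d(DS,LW)=85/4, d(LW,X)=23, d(LW,Z)=61/2
iteration 3: select A,Z (d=9, Q=-146); attach at lengths (13/3, 14/3); label the merged cluster AZ
  updated: d(AZ,DS)=39/2, d(AZ,LW)=22, d(AZ,X)=45/2
iteration 4: select AZ,DS (d=39/2, Q=-379/4); attach at lengths (133/16, 179/16); label the merged cluster ADSZ
  updated: d(ADSZ,LW)=95/8, d(ADSZ,X)=16
iteration 5: select ADSZ,LW (d=95/8, Q=-407/8); attach at lengths (39/16, 151/16); label the merged cluster ADLSWZ
  updated: d(ADLSWZ,X)=217/16
iteration 6: select ADLSWZ,X (d=217/16); attach at lengths (217/32, 217/32); label the merged cluster ADLSWXZ
final tree: ((((A:13/3,Z:14/3):133/16,(D:111/10,S:69/10):179/16):39/16,(L:107/16,W:197/16):151/16):217/32,X:217/32)
total length: 1455/16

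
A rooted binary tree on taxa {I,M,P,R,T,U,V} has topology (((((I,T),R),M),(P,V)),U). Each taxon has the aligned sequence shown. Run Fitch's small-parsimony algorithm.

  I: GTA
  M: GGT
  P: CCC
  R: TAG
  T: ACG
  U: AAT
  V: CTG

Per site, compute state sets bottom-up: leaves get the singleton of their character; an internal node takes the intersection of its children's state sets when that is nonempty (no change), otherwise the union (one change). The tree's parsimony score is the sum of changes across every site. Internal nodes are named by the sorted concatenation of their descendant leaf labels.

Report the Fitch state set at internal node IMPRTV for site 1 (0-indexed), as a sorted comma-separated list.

C,T

IT@0: {G} ∪ {A} = {A,G} (union, +1)
IRT@0: {A,G} ∪ {T} = {A,G,T} (union, +1)
IMRT@0: {A,G,T} ∩ {G} = {G} (intersection, +0)
PV@0: {C} ∩ {C} = {C} (intersection, +0)
IMPRTV@0: {G} ∪ {C} = {C,G} (union, +1)
IMPRTUV@0: {C,G} ∪ {A} = {A,C,G} (union, +1)
IT@1: {T} ∪ {C} = {C,T} (union, +1)
IRT@1: {C,T} ∪ {A} = {A,C,T} (union, +1)
IMRT@1: {A,C,T} ∪ {G} = {A,C,G,T} (union, +1)
PV@1: {C} ∪ {T} = {C,T} (union, +1)
IMPRTV@1: {A,C,G,T} ∩ {C,T} = {C,T} (intersection, +0)
IMPRTUV@1: {C,T} ∪ {A} = {A,C,T} (union, +1)
IT@2: {A} ∪ {G} = {A,G} (union, +1)
IRT@2: {A,G} ∩ {G} = {G} (intersection, +0)
IMRT@2: {G} ∪ {T} = {G,T} (union, +1)
PV@2: {C} ∪ {G} = {C,G} (union, +1)
IMPRTV@2: {G,T} ∩ {C,G} = {G} (intersection, +0)
IMPRTUV@2: {G} ∪ {T} = {G,T} (union, +1)
per-site changes: [4, 5, 4]; total = 13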